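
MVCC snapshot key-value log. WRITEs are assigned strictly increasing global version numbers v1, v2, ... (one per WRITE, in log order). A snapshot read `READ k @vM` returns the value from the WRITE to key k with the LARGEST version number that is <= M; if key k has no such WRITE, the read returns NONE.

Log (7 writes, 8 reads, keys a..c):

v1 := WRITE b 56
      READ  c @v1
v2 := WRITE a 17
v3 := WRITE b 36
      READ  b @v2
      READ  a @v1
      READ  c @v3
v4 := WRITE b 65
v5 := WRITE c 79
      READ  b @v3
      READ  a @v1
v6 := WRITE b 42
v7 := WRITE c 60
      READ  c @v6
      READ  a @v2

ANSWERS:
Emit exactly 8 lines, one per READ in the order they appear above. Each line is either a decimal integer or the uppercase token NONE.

v1: WRITE b=56  (b history now [(1, 56)])
READ c @v1: history=[] -> no version <= 1 -> NONE
v2: WRITE a=17  (a history now [(2, 17)])
v3: WRITE b=36  (b history now [(1, 56), (3, 36)])
READ b @v2: history=[(1, 56), (3, 36)] -> pick v1 -> 56
READ a @v1: history=[(2, 17)] -> no version <= 1 -> NONE
READ c @v3: history=[] -> no version <= 3 -> NONE
v4: WRITE b=65  (b history now [(1, 56), (3, 36), (4, 65)])
v5: WRITE c=79  (c history now [(5, 79)])
READ b @v3: history=[(1, 56), (3, 36), (4, 65)] -> pick v3 -> 36
READ a @v1: history=[(2, 17)] -> no version <= 1 -> NONE
v6: WRITE b=42  (b history now [(1, 56), (3, 36), (4, 65), (6, 42)])
v7: WRITE c=60  (c history now [(5, 79), (7, 60)])
READ c @v6: history=[(5, 79), (7, 60)] -> pick v5 -> 79
READ a @v2: history=[(2, 17)] -> pick v2 -> 17

Answer: NONE
56
NONE
NONE
36
NONE
79
17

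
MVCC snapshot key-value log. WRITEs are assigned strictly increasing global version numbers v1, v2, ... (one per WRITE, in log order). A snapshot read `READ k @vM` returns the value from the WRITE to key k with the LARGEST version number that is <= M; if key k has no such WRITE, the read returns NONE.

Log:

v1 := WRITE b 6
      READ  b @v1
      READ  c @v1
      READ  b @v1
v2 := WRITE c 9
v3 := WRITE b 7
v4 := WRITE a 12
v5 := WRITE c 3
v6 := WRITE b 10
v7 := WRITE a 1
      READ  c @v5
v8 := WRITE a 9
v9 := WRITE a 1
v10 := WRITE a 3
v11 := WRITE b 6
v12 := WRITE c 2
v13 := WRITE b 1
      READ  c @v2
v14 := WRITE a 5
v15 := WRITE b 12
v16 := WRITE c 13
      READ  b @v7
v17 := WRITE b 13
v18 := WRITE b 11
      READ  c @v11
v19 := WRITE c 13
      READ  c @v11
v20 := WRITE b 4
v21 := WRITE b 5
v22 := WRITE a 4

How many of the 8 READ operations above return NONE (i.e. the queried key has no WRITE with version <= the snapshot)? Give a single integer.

Answer: 1

Derivation:
v1: WRITE b=6  (b history now [(1, 6)])
READ b @v1: history=[(1, 6)] -> pick v1 -> 6
READ c @v1: history=[] -> no version <= 1 -> NONE
READ b @v1: history=[(1, 6)] -> pick v1 -> 6
v2: WRITE c=9  (c history now [(2, 9)])
v3: WRITE b=7  (b history now [(1, 6), (3, 7)])
v4: WRITE a=12  (a history now [(4, 12)])
v5: WRITE c=3  (c history now [(2, 9), (5, 3)])
v6: WRITE b=10  (b history now [(1, 6), (3, 7), (6, 10)])
v7: WRITE a=1  (a history now [(4, 12), (7, 1)])
READ c @v5: history=[(2, 9), (5, 3)] -> pick v5 -> 3
v8: WRITE a=9  (a history now [(4, 12), (7, 1), (8, 9)])
v9: WRITE a=1  (a history now [(4, 12), (7, 1), (8, 9), (9, 1)])
v10: WRITE a=3  (a history now [(4, 12), (7, 1), (8, 9), (9, 1), (10, 3)])
v11: WRITE b=6  (b history now [(1, 6), (3, 7), (6, 10), (11, 6)])
v12: WRITE c=2  (c history now [(2, 9), (5, 3), (12, 2)])
v13: WRITE b=1  (b history now [(1, 6), (3, 7), (6, 10), (11, 6), (13, 1)])
READ c @v2: history=[(2, 9), (5, 3), (12, 2)] -> pick v2 -> 9
v14: WRITE a=5  (a history now [(4, 12), (7, 1), (8, 9), (9, 1), (10, 3), (14, 5)])
v15: WRITE b=12  (b history now [(1, 6), (3, 7), (6, 10), (11, 6), (13, 1), (15, 12)])
v16: WRITE c=13  (c history now [(2, 9), (5, 3), (12, 2), (16, 13)])
READ b @v7: history=[(1, 6), (3, 7), (6, 10), (11, 6), (13, 1), (15, 12)] -> pick v6 -> 10
v17: WRITE b=13  (b history now [(1, 6), (3, 7), (6, 10), (11, 6), (13, 1), (15, 12), (17, 13)])
v18: WRITE b=11  (b history now [(1, 6), (3, 7), (6, 10), (11, 6), (13, 1), (15, 12), (17, 13), (18, 11)])
READ c @v11: history=[(2, 9), (5, 3), (12, 2), (16, 13)] -> pick v5 -> 3
v19: WRITE c=13  (c history now [(2, 9), (5, 3), (12, 2), (16, 13), (19, 13)])
READ c @v11: history=[(2, 9), (5, 3), (12, 2), (16, 13), (19, 13)] -> pick v5 -> 3
v20: WRITE b=4  (b history now [(1, 6), (3, 7), (6, 10), (11, 6), (13, 1), (15, 12), (17, 13), (18, 11), (20, 4)])
v21: WRITE b=5  (b history now [(1, 6), (3, 7), (6, 10), (11, 6), (13, 1), (15, 12), (17, 13), (18, 11), (20, 4), (21, 5)])
v22: WRITE a=4  (a history now [(4, 12), (7, 1), (8, 9), (9, 1), (10, 3), (14, 5), (22, 4)])
Read results in order: ['6', 'NONE', '6', '3', '9', '10', '3', '3']
NONE count = 1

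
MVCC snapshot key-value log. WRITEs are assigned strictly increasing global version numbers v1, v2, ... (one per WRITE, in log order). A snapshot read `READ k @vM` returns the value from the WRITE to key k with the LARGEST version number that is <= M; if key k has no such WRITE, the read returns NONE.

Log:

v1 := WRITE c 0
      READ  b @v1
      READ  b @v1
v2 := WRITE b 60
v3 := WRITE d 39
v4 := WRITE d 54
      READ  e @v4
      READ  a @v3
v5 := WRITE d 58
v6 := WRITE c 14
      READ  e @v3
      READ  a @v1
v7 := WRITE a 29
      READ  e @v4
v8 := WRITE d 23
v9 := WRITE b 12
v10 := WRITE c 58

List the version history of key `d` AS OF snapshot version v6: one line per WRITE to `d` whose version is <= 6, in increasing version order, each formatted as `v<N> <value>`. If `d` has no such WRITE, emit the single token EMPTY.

Answer: v3 39
v4 54
v5 58

Derivation:
Scan writes for key=d with version <= 6:
  v1 WRITE c 0 -> skip
  v2 WRITE b 60 -> skip
  v3 WRITE d 39 -> keep
  v4 WRITE d 54 -> keep
  v5 WRITE d 58 -> keep
  v6 WRITE c 14 -> skip
  v7 WRITE a 29 -> skip
  v8 WRITE d 23 -> drop (> snap)
  v9 WRITE b 12 -> skip
  v10 WRITE c 58 -> skip
Collected: [(3, 39), (4, 54), (5, 58)]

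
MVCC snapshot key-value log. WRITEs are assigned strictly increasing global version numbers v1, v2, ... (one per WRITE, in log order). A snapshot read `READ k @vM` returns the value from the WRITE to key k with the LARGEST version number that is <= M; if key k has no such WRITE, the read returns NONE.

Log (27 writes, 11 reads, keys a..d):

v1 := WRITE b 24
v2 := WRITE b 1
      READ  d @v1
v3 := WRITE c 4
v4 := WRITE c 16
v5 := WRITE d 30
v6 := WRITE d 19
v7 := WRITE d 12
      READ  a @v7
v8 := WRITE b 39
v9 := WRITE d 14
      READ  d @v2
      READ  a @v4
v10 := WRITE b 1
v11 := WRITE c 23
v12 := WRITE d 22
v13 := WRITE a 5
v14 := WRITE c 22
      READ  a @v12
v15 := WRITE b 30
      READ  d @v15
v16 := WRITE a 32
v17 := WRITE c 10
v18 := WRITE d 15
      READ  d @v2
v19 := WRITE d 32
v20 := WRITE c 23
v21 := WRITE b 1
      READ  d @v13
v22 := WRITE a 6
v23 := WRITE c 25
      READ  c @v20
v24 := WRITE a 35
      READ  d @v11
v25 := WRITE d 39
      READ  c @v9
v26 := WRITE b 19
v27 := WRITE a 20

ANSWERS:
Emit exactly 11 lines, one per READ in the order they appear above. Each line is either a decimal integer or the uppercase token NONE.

Answer: NONE
NONE
NONE
NONE
NONE
22
NONE
22
23
14
16

Derivation:
v1: WRITE b=24  (b history now [(1, 24)])
v2: WRITE b=1  (b history now [(1, 24), (2, 1)])
READ d @v1: history=[] -> no version <= 1 -> NONE
v3: WRITE c=4  (c history now [(3, 4)])
v4: WRITE c=16  (c history now [(3, 4), (4, 16)])
v5: WRITE d=30  (d history now [(5, 30)])
v6: WRITE d=19  (d history now [(5, 30), (6, 19)])
v7: WRITE d=12  (d history now [(5, 30), (6, 19), (7, 12)])
READ a @v7: history=[] -> no version <= 7 -> NONE
v8: WRITE b=39  (b history now [(1, 24), (2, 1), (8, 39)])
v9: WRITE d=14  (d history now [(5, 30), (6, 19), (7, 12), (9, 14)])
READ d @v2: history=[(5, 30), (6, 19), (7, 12), (9, 14)] -> no version <= 2 -> NONE
READ a @v4: history=[] -> no version <= 4 -> NONE
v10: WRITE b=1  (b history now [(1, 24), (2, 1), (8, 39), (10, 1)])
v11: WRITE c=23  (c history now [(3, 4), (4, 16), (11, 23)])
v12: WRITE d=22  (d history now [(5, 30), (6, 19), (7, 12), (9, 14), (12, 22)])
v13: WRITE a=5  (a history now [(13, 5)])
v14: WRITE c=22  (c history now [(3, 4), (4, 16), (11, 23), (14, 22)])
READ a @v12: history=[(13, 5)] -> no version <= 12 -> NONE
v15: WRITE b=30  (b history now [(1, 24), (2, 1), (8, 39), (10, 1), (15, 30)])
READ d @v15: history=[(5, 30), (6, 19), (7, 12), (9, 14), (12, 22)] -> pick v12 -> 22
v16: WRITE a=32  (a history now [(13, 5), (16, 32)])
v17: WRITE c=10  (c history now [(3, 4), (4, 16), (11, 23), (14, 22), (17, 10)])
v18: WRITE d=15  (d history now [(5, 30), (6, 19), (7, 12), (9, 14), (12, 22), (18, 15)])
READ d @v2: history=[(5, 30), (6, 19), (7, 12), (9, 14), (12, 22), (18, 15)] -> no version <= 2 -> NONE
v19: WRITE d=32  (d history now [(5, 30), (6, 19), (7, 12), (9, 14), (12, 22), (18, 15), (19, 32)])
v20: WRITE c=23  (c history now [(3, 4), (4, 16), (11, 23), (14, 22), (17, 10), (20, 23)])
v21: WRITE b=1  (b history now [(1, 24), (2, 1), (8, 39), (10, 1), (15, 30), (21, 1)])
READ d @v13: history=[(5, 30), (6, 19), (7, 12), (9, 14), (12, 22), (18, 15), (19, 32)] -> pick v12 -> 22
v22: WRITE a=6  (a history now [(13, 5), (16, 32), (22, 6)])
v23: WRITE c=25  (c history now [(3, 4), (4, 16), (11, 23), (14, 22), (17, 10), (20, 23), (23, 25)])
READ c @v20: history=[(3, 4), (4, 16), (11, 23), (14, 22), (17, 10), (20, 23), (23, 25)] -> pick v20 -> 23
v24: WRITE a=35  (a history now [(13, 5), (16, 32), (22, 6), (24, 35)])
READ d @v11: history=[(5, 30), (6, 19), (7, 12), (9, 14), (12, 22), (18, 15), (19, 32)] -> pick v9 -> 14
v25: WRITE d=39  (d history now [(5, 30), (6, 19), (7, 12), (9, 14), (12, 22), (18, 15), (19, 32), (25, 39)])
READ c @v9: history=[(3, 4), (4, 16), (11, 23), (14, 22), (17, 10), (20, 23), (23, 25)] -> pick v4 -> 16
v26: WRITE b=19  (b history now [(1, 24), (2, 1), (8, 39), (10, 1), (15, 30), (21, 1), (26, 19)])
v27: WRITE a=20  (a history now [(13, 5), (16, 32), (22, 6), (24, 35), (27, 20)])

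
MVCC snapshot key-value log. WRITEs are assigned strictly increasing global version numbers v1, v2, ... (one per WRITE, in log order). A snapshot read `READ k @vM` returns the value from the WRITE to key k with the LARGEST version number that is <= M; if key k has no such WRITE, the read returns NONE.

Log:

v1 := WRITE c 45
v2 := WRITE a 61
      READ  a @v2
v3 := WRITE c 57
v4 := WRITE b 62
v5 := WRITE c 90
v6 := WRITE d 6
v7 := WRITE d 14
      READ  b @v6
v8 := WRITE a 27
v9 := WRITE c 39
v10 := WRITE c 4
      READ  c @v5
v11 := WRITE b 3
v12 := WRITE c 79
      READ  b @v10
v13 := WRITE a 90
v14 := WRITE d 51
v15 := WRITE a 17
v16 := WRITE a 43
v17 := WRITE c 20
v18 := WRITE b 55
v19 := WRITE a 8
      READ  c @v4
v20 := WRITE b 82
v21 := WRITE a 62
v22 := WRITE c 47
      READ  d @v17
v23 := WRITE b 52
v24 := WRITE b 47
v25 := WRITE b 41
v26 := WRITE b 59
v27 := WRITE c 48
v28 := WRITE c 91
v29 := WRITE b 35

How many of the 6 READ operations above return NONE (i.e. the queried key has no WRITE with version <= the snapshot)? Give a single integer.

Answer: 0

Derivation:
v1: WRITE c=45  (c history now [(1, 45)])
v2: WRITE a=61  (a history now [(2, 61)])
READ a @v2: history=[(2, 61)] -> pick v2 -> 61
v3: WRITE c=57  (c history now [(1, 45), (3, 57)])
v4: WRITE b=62  (b history now [(4, 62)])
v5: WRITE c=90  (c history now [(1, 45), (3, 57), (5, 90)])
v6: WRITE d=6  (d history now [(6, 6)])
v7: WRITE d=14  (d history now [(6, 6), (7, 14)])
READ b @v6: history=[(4, 62)] -> pick v4 -> 62
v8: WRITE a=27  (a history now [(2, 61), (8, 27)])
v9: WRITE c=39  (c history now [(1, 45), (3, 57), (5, 90), (9, 39)])
v10: WRITE c=4  (c history now [(1, 45), (3, 57), (5, 90), (9, 39), (10, 4)])
READ c @v5: history=[(1, 45), (3, 57), (5, 90), (9, 39), (10, 4)] -> pick v5 -> 90
v11: WRITE b=3  (b history now [(4, 62), (11, 3)])
v12: WRITE c=79  (c history now [(1, 45), (3, 57), (5, 90), (9, 39), (10, 4), (12, 79)])
READ b @v10: history=[(4, 62), (11, 3)] -> pick v4 -> 62
v13: WRITE a=90  (a history now [(2, 61), (8, 27), (13, 90)])
v14: WRITE d=51  (d history now [(6, 6), (7, 14), (14, 51)])
v15: WRITE a=17  (a history now [(2, 61), (8, 27), (13, 90), (15, 17)])
v16: WRITE a=43  (a history now [(2, 61), (8, 27), (13, 90), (15, 17), (16, 43)])
v17: WRITE c=20  (c history now [(1, 45), (3, 57), (5, 90), (9, 39), (10, 4), (12, 79), (17, 20)])
v18: WRITE b=55  (b history now [(4, 62), (11, 3), (18, 55)])
v19: WRITE a=8  (a history now [(2, 61), (8, 27), (13, 90), (15, 17), (16, 43), (19, 8)])
READ c @v4: history=[(1, 45), (3, 57), (5, 90), (9, 39), (10, 4), (12, 79), (17, 20)] -> pick v3 -> 57
v20: WRITE b=82  (b history now [(4, 62), (11, 3), (18, 55), (20, 82)])
v21: WRITE a=62  (a history now [(2, 61), (8, 27), (13, 90), (15, 17), (16, 43), (19, 8), (21, 62)])
v22: WRITE c=47  (c history now [(1, 45), (3, 57), (5, 90), (9, 39), (10, 4), (12, 79), (17, 20), (22, 47)])
READ d @v17: history=[(6, 6), (7, 14), (14, 51)] -> pick v14 -> 51
v23: WRITE b=52  (b history now [(4, 62), (11, 3), (18, 55), (20, 82), (23, 52)])
v24: WRITE b=47  (b history now [(4, 62), (11, 3), (18, 55), (20, 82), (23, 52), (24, 47)])
v25: WRITE b=41  (b history now [(4, 62), (11, 3), (18, 55), (20, 82), (23, 52), (24, 47), (25, 41)])
v26: WRITE b=59  (b history now [(4, 62), (11, 3), (18, 55), (20, 82), (23, 52), (24, 47), (25, 41), (26, 59)])
v27: WRITE c=48  (c history now [(1, 45), (3, 57), (5, 90), (9, 39), (10, 4), (12, 79), (17, 20), (22, 47), (27, 48)])
v28: WRITE c=91  (c history now [(1, 45), (3, 57), (5, 90), (9, 39), (10, 4), (12, 79), (17, 20), (22, 47), (27, 48), (28, 91)])
v29: WRITE b=35  (b history now [(4, 62), (11, 3), (18, 55), (20, 82), (23, 52), (24, 47), (25, 41), (26, 59), (29, 35)])
Read results in order: ['61', '62', '90', '62', '57', '51']
NONE count = 0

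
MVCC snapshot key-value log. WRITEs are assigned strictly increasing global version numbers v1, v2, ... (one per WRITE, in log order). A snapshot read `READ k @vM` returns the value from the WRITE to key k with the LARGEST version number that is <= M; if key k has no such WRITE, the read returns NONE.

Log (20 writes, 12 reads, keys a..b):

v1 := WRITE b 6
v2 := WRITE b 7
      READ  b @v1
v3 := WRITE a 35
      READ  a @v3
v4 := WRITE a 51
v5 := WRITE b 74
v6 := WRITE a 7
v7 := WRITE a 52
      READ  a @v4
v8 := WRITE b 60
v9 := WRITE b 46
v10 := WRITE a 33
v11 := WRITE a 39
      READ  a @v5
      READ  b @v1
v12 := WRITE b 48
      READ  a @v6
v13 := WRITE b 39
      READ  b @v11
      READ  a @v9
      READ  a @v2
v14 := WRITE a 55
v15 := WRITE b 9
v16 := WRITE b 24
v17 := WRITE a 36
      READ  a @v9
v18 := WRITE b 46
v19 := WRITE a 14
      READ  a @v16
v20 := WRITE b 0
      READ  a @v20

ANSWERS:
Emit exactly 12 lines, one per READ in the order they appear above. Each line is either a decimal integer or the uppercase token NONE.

v1: WRITE b=6  (b history now [(1, 6)])
v2: WRITE b=7  (b history now [(1, 6), (2, 7)])
READ b @v1: history=[(1, 6), (2, 7)] -> pick v1 -> 6
v3: WRITE a=35  (a history now [(3, 35)])
READ a @v3: history=[(3, 35)] -> pick v3 -> 35
v4: WRITE a=51  (a history now [(3, 35), (4, 51)])
v5: WRITE b=74  (b history now [(1, 6), (2, 7), (5, 74)])
v6: WRITE a=7  (a history now [(3, 35), (4, 51), (6, 7)])
v7: WRITE a=52  (a history now [(3, 35), (4, 51), (6, 7), (7, 52)])
READ a @v4: history=[(3, 35), (4, 51), (6, 7), (7, 52)] -> pick v4 -> 51
v8: WRITE b=60  (b history now [(1, 6), (2, 7), (5, 74), (8, 60)])
v9: WRITE b=46  (b history now [(1, 6), (2, 7), (5, 74), (8, 60), (9, 46)])
v10: WRITE a=33  (a history now [(3, 35), (4, 51), (6, 7), (7, 52), (10, 33)])
v11: WRITE a=39  (a history now [(3, 35), (4, 51), (6, 7), (7, 52), (10, 33), (11, 39)])
READ a @v5: history=[(3, 35), (4, 51), (6, 7), (7, 52), (10, 33), (11, 39)] -> pick v4 -> 51
READ b @v1: history=[(1, 6), (2, 7), (5, 74), (8, 60), (9, 46)] -> pick v1 -> 6
v12: WRITE b=48  (b history now [(1, 6), (2, 7), (5, 74), (8, 60), (9, 46), (12, 48)])
READ a @v6: history=[(3, 35), (4, 51), (6, 7), (7, 52), (10, 33), (11, 39)] -> pick v6 -> 7
v13: WRITE b=39  (b history now [(1, 6), (2, 7), (5, 74), (8, 60), (9, 46), (12, 48), (13, 39)])
READ b @v11: history=[(1, 6), (2, 7), (5, 74), (8, 60), (9, 46), (12, 48), (13, 39)] -> pick v9 -> 46
READ a @v9: history=[(3, 35), (4, 51), (6, 7), (7, 52), (10, 33), (11, 39)] -> pick v7 -> 52
READ a @v2: history=[(3, 35), (4, 51), (6, 7), (7, 52), (10, 33), (11, 39)] -> no version <= 2 -> NONE
v14: WRITE a=55  (a history now [(3, 35), (4, 51), (6, 7), (7, 52), (10, 33), (11, 39), (14, 55)])
v15: WRITE b=9  (b history now [(1, 6), (2, 7), (5, 74), (8, 60), (9, 46), (12, 48), (13, 39), (15, 9)])
v16: WRITE b=24  (b history now [(1, 6), (2, 7), (5, 74), (8, 60), (9, 46), (12, 48), (13, 39), (15, 9), (16, 24)])
v17: WRITE a=36  (a history now [(3, 35), (4, 51), (6, 7), (7, 52), (10, 33), (11, 39), (14, 55), (17, 36)])
READ a @v9: history=[(3, 35), (4, 51), (6, 7), (7, 52), (10, 33), (11, 39), (14, 55), (17, 36)] -> pick v7 -> 52
v18: WRITE b=46  (b history now [(1, 6), (2, 7), (5, 74), (8, 60), (9, 46), (12, 48), (13, 39), (15, 9), (16, 24), (18, 46)])
v19: WRITE a=14  (a history now [(3, 35), (4, 51), (6, 7), (7, 52), (10, 33), (11, 39), (14, 55), (17, 36), (19, 14)])
READ a @v16: history=[(3, 35), (4, 51), (6, 7), (7, 52), (10, 33), (11, 39), (14, 55), (17, 36), (19, 14)] -> pick v14 -> 55
v20: WRITE b=0  (b history now [(1, 6), (2, 7), (5, 74), (8, 60), (9, 46), (12, 48), (13, 39), (15, 9), (16, 24), (18, 46), (20, 0)])
READ a @v20: history=[(3, 35), (4, 51), (6, 7), (7, 52), (10, 33), (11, 39), (14, 55), (17, 36), (19, 14)] -> pick v19 -> 14

Answer: 6
35
51
51
6
7
46
52
NONE
52
55
14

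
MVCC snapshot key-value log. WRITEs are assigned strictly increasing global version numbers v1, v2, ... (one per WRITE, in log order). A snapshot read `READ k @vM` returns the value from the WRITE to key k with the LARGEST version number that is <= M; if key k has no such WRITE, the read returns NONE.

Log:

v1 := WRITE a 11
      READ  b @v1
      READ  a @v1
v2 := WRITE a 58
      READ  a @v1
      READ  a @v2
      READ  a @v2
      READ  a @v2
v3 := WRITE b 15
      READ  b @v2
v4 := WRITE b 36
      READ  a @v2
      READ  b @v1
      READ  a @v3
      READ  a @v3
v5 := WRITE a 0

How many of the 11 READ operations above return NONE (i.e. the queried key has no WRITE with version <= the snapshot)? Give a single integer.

Answer: 3

Derivation:
v1: WRITE a=11  (a history now [(1, 11)])
READ b @v1: history=[] -> no version <= 1 -> NONE
READ a @v1: history=[(1, 11)] -> pick v1 -> 11
v2: WRITE a=58  (a history now [(1, 11), (2, 58)])
READ a @v1: history=[(1, 11), (2, 58)] -> pick v1 -> 11
READ a @v2: history=[(1, 11), (2, 58)] -> pick v2 -> 58
READ a @v2: history=[(1, 11), (2, 58)] -> pick v2 -> 58
READ a @v2: history=[(1, 11), (2, 58)] -> pick v2 -> 58
v3: WRITE b=15  (b history now [(3, 15)])
READ b @v2: history=[(3, 15)] -> no version <= 2 -> NONE
v4: WRITE b=36  (b history now [(3, 15), (4, 36)])
READ a @v2: history=[(1, 11), (2, 58)] -> pick v2 -> 58
READ b @v1: history=[(3, 15), (4, 36)] -> no version <= 1 -> NONE
READ a @v3: history=[(1, 11), (2, 58)] -> pick v2 -> 58
READ a @v3: history=[(1, 11), (2, 58)] -> pick v2 -> 58
v5: WRITE a=0  (a history now [(1, 11), (2, 58), (5, 0)])
Read results in order: ['NONE', '11', '11', '58', '58', '58', 'NONE', '58', 'NONE', '58', '58']
NONE count = 3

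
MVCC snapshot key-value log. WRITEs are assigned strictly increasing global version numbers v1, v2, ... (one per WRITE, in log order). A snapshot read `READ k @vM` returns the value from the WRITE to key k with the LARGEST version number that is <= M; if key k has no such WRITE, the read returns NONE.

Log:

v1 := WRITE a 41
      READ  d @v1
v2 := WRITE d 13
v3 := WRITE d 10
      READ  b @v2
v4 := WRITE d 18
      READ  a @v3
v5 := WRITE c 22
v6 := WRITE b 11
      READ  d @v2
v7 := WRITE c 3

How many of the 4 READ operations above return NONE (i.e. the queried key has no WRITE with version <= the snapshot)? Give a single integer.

Answer: 2

Derivation:
v1: WRITE a=41  (a history now [(1, 41)])
READ d @v1: history=[] -> no version <= 1 -> NONE
v2: WRITE d=13  (d history now [(2, 13)])
v3: WRITE d=10  (d history now [(2, 13), (3, 10)])
READ b @v2: history=[] -> no version <= 2 -> NONE
v4: WRITE d=18  (d history now [(2, 13), (3, 10), (4, 18)])
READ a @v3: history=[(1, 41)] -> pick v1 -> 41
v5: WRITE c=22  (c history now [(5, 22)])
v6: WRITE b=11  (b history now [(6, 11)])
READ d @v2: history=[(2, 13), (3, 10), (4, 18)] -> pick v2 -> 13
v7: WRITE c=3  (c history now [(5, 22), (7, 3)])
Read results in order: ['NONE', 'NONE', '41', '13']
NONE count = 2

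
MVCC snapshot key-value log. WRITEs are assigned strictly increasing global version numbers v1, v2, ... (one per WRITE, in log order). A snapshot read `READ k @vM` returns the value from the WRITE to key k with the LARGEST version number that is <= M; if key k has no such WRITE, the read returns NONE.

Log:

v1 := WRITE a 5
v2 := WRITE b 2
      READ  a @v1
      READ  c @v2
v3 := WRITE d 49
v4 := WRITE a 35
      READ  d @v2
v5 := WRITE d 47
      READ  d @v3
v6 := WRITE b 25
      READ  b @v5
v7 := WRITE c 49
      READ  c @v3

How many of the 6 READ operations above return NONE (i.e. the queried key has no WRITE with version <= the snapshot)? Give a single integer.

v1: WRITE a=5  (a history now [(1, 5)])
v2: WRITE b=2  (b history now [(2, 2)])
READ a @v1: history=[(1, 5)] -> pick v1 -> 5
READ c @v2: history=[] -> no version <= 2 -> NONE
v3: WRITE d=49  (d history now [(3, 49)])
v4: WRITE a=35  (a history now [(1, 5), (4, 35)])
READ d @v2: history=[(3, 49)] -> no version <= 2 -> NONE
v5: WRITE d=47  (d history now [(3, 49), (5, 47)])
READ d @v3: history=[(3, 49), (5, 47)] -> pick v3 -> 49
v6: WRITE b=25  (b history now [(2, 2), (6, 25)])
READ b @v5: history=[(2, 2), (6, 25)] -> pick v2 -> 2
v7: WRITE c=49  (c history now [(7, 49)])
READ c @v3: history=[(7, 49)] -> no version <= 3 -> NONE
Read results in order: ['5', 'NONE', 'NONE', '49', '2', 'NONE']
NONE count = 3

Answer: 3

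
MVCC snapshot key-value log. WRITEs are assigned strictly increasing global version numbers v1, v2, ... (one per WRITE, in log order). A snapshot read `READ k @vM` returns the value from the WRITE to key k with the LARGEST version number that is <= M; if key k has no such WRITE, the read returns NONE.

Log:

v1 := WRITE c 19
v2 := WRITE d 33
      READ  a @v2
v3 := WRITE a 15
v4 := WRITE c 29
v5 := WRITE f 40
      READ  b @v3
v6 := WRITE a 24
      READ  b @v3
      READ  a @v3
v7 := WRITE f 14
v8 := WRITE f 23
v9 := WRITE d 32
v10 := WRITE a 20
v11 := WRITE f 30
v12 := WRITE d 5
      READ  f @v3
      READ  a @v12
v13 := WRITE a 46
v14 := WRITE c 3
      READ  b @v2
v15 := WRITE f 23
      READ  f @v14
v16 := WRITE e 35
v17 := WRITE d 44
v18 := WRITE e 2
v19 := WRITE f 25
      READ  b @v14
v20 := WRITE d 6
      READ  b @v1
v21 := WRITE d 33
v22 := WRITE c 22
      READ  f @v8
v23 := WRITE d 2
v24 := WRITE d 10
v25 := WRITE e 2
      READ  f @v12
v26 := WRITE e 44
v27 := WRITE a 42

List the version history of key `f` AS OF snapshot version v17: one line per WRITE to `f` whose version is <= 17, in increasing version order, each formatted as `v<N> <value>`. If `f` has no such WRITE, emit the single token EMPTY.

Answer: v5 40
v7 14
v8 23
v11 30
v15 23

Derivation:
Scan writes for key=f with version <= 17:
  v1 WRITE c 19 -> skip
  v2 WRITE d 33 -> skip
  v3 WRITE a 15 -> skip
  v4 WRITE c 29 -> skip
  v5 WRITE f 40 -> keep
  v6 WRITE a 24 -> skip
  v7 WRITE f 14 -> keep
  v8 WRITE f 23 -> keep
  v9 WRITE d 32 -> skip
  v10 WRITE a 20 -> skip
  v11 WRITE f 30 -> keep
  v12 WRITE d 5 -> skip
  v13 WRITE a 46 -> skip
  v14 WRITE c 3 -> skip
  v15 WRITE f 23 -> keep
  v16 WRITE e 35 -> skip
  v17 WRITE d 44 -> skip
  v18 WRITE e 2 -> skip
  v19 WRITE f 25 -> drop (> snap)
  v20 WRITE d 6 -> skip
  v21 WRITE d 33 -> skip
  v22 WRITE c 22 -> skip
  v23 WRITE d 2 -> skip
  v24 WRITE d 10 -> skip
  v25 WRITE e 2 -> skip
  v26 WRITE e 44 -> skip
  v27 WRITE a 42 -> skip
Collected: [(5, 40), (7, 14), (8, 23), (11, 30), (15, 23)]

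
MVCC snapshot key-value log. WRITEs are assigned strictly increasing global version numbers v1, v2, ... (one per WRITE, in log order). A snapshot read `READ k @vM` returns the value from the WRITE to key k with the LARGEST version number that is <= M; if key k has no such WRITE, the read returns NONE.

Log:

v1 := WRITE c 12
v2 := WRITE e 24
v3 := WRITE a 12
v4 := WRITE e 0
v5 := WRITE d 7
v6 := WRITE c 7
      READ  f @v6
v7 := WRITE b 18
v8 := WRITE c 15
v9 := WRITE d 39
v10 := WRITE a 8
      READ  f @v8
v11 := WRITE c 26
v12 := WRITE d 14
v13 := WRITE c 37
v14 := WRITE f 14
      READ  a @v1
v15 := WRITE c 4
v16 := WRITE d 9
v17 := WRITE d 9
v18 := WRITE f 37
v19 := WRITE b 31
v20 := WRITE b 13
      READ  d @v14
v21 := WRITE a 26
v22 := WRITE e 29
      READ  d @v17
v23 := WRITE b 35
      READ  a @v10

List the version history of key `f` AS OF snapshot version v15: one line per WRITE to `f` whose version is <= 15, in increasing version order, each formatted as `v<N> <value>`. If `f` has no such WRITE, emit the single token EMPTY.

Answer: v14 14

Derivation:
Scan writes for key=f with version <= 15:
  v1 WRITE c 12 -> skip
  v2 WRITE e 24 -> skip
  v3 WRITE a 12 -> skip
  v4 WRITE e 0 -> skip
  v5 WRITE d 7 -> skip
  v6 WRITE c 7 -> skip
  v7 WRITE b 18 -> skip
  v8 WRITE c 15 -> skip
  v9 WRITE d 39 -> skip
  v10 WRITE a 8 -> skip
  v11 WRITE c 26 -> skip
  v12 WRITE d 14 -> skip
  v13 WRITE c 37 -> skip
  v14 WRITE f 14 -> keep
  v15 WRITE c 4 -> skip
  v16 WRITE d 9 -> skip
  v17 WRITE d 9 -> skip
  v18 WRITE f 37 -> drop (> snap)
  v19 WRITE b 31 -> skip
  v20 WRITE b 13 -> skip
  v21 WRITE a 26 -> skip
  v22 WRITE e 29 -> skip
  v23 WRITE b 35 -> skip
Collected: [(14, 14)]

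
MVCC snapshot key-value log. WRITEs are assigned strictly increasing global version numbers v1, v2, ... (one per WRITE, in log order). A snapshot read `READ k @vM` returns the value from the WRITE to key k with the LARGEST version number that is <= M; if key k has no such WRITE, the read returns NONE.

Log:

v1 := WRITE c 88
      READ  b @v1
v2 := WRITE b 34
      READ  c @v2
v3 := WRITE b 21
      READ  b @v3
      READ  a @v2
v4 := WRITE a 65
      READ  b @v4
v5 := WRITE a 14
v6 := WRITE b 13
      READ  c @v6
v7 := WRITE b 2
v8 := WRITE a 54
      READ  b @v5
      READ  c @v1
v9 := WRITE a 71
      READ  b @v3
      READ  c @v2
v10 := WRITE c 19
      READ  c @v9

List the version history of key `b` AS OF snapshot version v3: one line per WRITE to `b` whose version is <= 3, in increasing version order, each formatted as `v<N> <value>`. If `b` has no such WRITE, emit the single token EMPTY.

Answer: v2 34
v3 21

Derivation:
Scan writes for key=b with version <= 3:
  v1 WRITE c 88 -> skip
  v2 WRITE b 34 -> keep
  v3 WRITE b 21 -> keep
  v4 WRITE a 65 -> skip
  v5 WRITE a 14 -> skip
  v6 WRITE b 13 -> drop (> snap)
  v7 WRITE b 2 -> drop (> snap)
  v8 WRITE a 54 -> skip
  v9 WRITE a 71 -> skip
  v10 WRITE c 19 -> skip
Collected: [(2, 34), (3, 21)]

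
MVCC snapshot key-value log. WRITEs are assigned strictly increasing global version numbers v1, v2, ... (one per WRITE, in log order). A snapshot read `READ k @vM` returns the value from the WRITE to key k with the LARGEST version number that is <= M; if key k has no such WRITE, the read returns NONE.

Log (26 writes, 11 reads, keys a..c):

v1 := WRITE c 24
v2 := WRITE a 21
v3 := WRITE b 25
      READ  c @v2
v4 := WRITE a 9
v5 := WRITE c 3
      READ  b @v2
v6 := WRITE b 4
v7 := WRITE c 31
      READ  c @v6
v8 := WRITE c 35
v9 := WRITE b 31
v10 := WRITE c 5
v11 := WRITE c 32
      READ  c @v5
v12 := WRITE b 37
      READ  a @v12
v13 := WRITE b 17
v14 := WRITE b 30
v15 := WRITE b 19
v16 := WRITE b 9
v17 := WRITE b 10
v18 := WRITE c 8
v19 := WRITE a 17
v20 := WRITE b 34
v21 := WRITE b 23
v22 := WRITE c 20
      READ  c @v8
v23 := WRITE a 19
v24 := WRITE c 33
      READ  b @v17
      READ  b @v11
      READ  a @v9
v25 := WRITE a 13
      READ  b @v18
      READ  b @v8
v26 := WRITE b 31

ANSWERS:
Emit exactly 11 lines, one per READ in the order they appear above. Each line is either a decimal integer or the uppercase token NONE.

Answer: 24
NONE
3
3
9
35
10
31
9
10
4

Derivation:
v1: WRITE c=24  (c history now [(1, 24)])
v2: WRITE a=21  (a history now [(2, 21)])
v3: WRITE b=25  (b history now [(3, 25)])
READ c @v2: history=[(1, 24)] -> pick v1 -> 24
v4: WRITE a=9  (a history now [(2, 21), (4, 9)])
v5: WRITE c=3  (c history now [(1, 24), (5, 3)])
READ b @v2: history=[(3, 25)] -> no version <= 2 -> NONE
v6: WRITE b=4  (b history now [(3, 25), (6, 4)])
v7: WRITE c=31  (c history now [(1, 24), (5, 3), (7, 31)])
READ c @v6: history=[(1, 24), (5, 3), (7, 31)] -> pick v5 -> 3
v8: WRITE c=35  (c history now [(1, 24), (5, 3), (7, 31), (8, 35)])
v9: WRITE b=31  (b history now [(3, 25), (6, 4), (9, 31)])
v10: WRITE c=5  (c history now [(1, 24), (5, 3), (7, 31), (8, 35), (10, 5)])
v11: WRITE c=32  (c history now [(1, 24), (5, 3), (7, 31), (8, 35), (10, 5), (11, 32)])
READ c @v5: history=[(1, 24), (5, 3), (7, 31), (8, 35), (10, 5), (11, 32)] -> pick v5 -> 3
v12: WRITE b=37  (b history now [(3, 25), (6, 4), (9, 31), (12, 37)])
READ a @v12: history=[(2, 21), (4, 9)] -> pick v4 -> 9
v13: WRITE b=17  (b history now [(3, 25), (6, 4), (9, 31), (12, 37), (13, 17)])
v14: WRITE b=30  (b history now [(3, 25), (6, 4), (9, 31), (12, 37), (13, 17), (14, 30)])
v15: WRITE b=19  (b history now [(3, 25), (6, 4), (9, 31), (12, 37), (13, 17), (14, 30), (15, 19)])
v16: WRITE b=9  (b history now [(3, 25), (6, 4), (9, 31), (12, 37), (13, 17), (14, 30), (15, 19), (16, 9)])
v17: WRITE b=10  (b history now [(3, 25), (6, 4), (9, 31), (12, 37), (13, 17), (14, 30), (15, 19), (16, 9), (17, 10)])
v18: WRITE c=8  (c history now [(1, 24), (5, 3), (7, 31), (8, 35), (10, 5), (11, 32), (18, 8)])
v19: WRITE a=17  (a history now [(2, 21), (4, 9), (19, 17)])
v20: WRITE b=34  (b history now [(3, 25), (6, 4), (9, 31), (12, 37), (13, 17), (14, 30), (15, 19), (16, 9), (17, 10), (20, 34)])
v21: WRITE b=23  (b history now [(3, 25), (6, 4), (9, 31), (12, 37), (13, 17), (14, 30), (15, 19), (16, 9), (17, 10), (20, 34), (21, 23)])
v22: WRITE c=20  (c history now [(1, 24), (5, 3), (7, 31), (8, 35), (10, 5), (11, 32), (18, 8), (22, 20)])
READ c @v8: history=[(1, 24), (5, 3), (7, 31), (8, 35), (10, 5), (11, 32), (18, 8), (22, 20)] -> pick v8 -> 35
v23: WRITE a=19  (a history now [(2, 21), (4, 9), (19, 17), (23, 19)])
v24: WRITE c=33  (c history now [(1, 24), (5, 3), (7, 31), (8, 35), (10, 5), (11, 32), (18, 8), (22, 20), (24, 33)])
READ b @v17: history=[(3, 25), (6, 4), (9, 31), (12, 37), (13, 17), (14, 30), (15, 19), (16, 9), (17, 10), (20, 34), (21, 23)] -> pick v17 -> 10
READ b @v11: history=[(3, 25), (6, 4), (9, 31), (12, 37), (13, 17), (14, 30), (15, 19), (16, 9), (17, 10), (20, 34), (21, 23)] -> pick v9 -> 31
READ a @v9: history=[(2, 21), (4, 9), (19, 17), (23, 19)] -> pick v4 -> 9
v25: WRITE a=13  (a history now [(2, 21), (4, 9), (19, 17), (23, 19), (25, 13)])
READ b @v18: history=[(3, 25), (6, 4), (9, 31), (12, 37), (13, 17), (14, 30), (15, 19), (16, 9), (17, 10), (20, 34), (21, 23)] -> pick v17 -> 10
READ b @v8: history=[(3, 25), (6, 4), (9, 31), (12, 37), (13, 17), (14, 30), (15, 19), (16, 9), (17, 10), (20, 34), (21, 23)] -> pick v6 -> 4
v26: WRITE b=31  (b history now [(3, 25), (6, 4), (9, 31), (12, 37), (13, 17), (14, 30), (15, 19), (16, 9), (17, 10), (20, 34), (21, 23), (26, 31)])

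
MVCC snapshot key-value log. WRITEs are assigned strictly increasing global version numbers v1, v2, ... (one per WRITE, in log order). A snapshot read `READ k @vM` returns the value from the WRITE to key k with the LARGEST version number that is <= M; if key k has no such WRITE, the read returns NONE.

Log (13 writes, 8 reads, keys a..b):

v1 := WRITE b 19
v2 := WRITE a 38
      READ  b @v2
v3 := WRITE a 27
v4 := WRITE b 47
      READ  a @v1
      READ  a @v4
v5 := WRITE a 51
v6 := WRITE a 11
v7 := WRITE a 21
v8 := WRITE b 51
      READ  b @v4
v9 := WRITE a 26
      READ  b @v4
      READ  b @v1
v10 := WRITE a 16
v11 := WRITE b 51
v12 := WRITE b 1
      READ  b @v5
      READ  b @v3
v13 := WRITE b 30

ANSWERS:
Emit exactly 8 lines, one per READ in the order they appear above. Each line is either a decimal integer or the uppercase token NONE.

v1: WRITE b=19  (b history now [(1, 19)])
v2: WRITE a=38  (a history now [(2, 38)])
READ b @v2: history=[(1, 19)] -> pick v1 -> 19
v3: WRITE a=27  (a history now [(2, 38), (3, 27)])
v4: WRITE b=47  (b history now [(1, 19), (4, 47)])
READ a @v1: history=[(2, 38), (3, 27)] -> no version <= 1 -> NONE
READ a @v4: history=[(2, 38), (3, 27)] -> pick v3 -> 27
v5: WRITE a=51  (a history now [(2, 38), (3, 27), (5, 51)])
v6: WRITE a=11  (a history now [(2, 38), (3, 27), (5, 51), (6, 11)])
v7: WRITE a=21  (a history now [(2, 38), (3, 27), (5, 51), (6, 11), (7, 21)])
v8: WRITE b=51  (b history now [(1, 19), (4, 47), (8, 51)])
READ b @v4: history=[(1, 19), (4, 47), (8, 51)] -> pick v4 -> 47
v9: WRITE a=26  (a history now [(2, 38), (3, 27), (5, 51), (6, 11), (7, 21), (9, 26)])
READ b @v4: history=[(1, 19), (4, 47), (8, 51)] -> pick v4 -> 47
READ b @v1: history=[(1, 19), (4, 47), (8, 51)] -> pick v1 -> 19
v10: WRITE a=16  (a history now [(2, 38), (3, 27), (5, 51), (6, 11), (7, 21), (9, 26), (10, 16)])
v11: WRITE b=51  (b history now [(1, 19), (4, 47), (8, 51), (11, 51)])
v12: WRITE b=1  (b history now [(1, 19), (4, 47), (8, 51), (11, 51), (12, 1)])
READ b @v5: history=[(1, 19), (4, 47), (8, 51), (11, 51), (12, 1)] -> pick v4 -> 47
READ b @v3: history=[(1, 19), (4, 47), (8, 51), (11, 51), (12, 1)] -> pick v1 -> 19
v13: WRITE b=30  (b history now [(1, 19), (4, 47), (8, 51), (11, 51), (12, 1), (13, 30)])

Answer: 19
NONE
27
47
47
19
47
19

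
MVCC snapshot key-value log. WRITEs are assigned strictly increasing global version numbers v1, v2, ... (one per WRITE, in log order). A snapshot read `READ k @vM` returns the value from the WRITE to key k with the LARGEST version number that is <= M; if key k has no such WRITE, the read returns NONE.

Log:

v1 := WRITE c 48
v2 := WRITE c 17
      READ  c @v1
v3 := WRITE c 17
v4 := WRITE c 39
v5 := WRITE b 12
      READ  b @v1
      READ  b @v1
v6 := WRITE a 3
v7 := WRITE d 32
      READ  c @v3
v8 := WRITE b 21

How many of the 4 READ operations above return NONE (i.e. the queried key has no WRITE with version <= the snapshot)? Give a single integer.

v1: WRITE c=48  (c history now [(1, 48)])
v2: WRITE c=17  (c history now [(1, 48), (2, 17)])
READ c @v1: history=[(1, 48), (2, 17)] -> pick v1 -> 48
v3: WRITE c=17  (c history now [(1, 48), (2, 17), (3, 17)])
v4: WRITE c=39  (c history now [(1, 48), (2, 17), (3, 17), (4, 39)])
v5: WRITE b=12  (b history now [(5, 12)])
READ b @v1: history=[(5, 12)] -> no version <= 1 -> NONE
READ b @v1: history=[(5, 12)] -> no version <= 1 -> NONE
v6: WRITE a=3  (a history now [(6, 3)])
v7: WRITE d=32  (d history now [(7, 32)])
READ c @v3: history=[(1, 48), (2, 17), (3, 17), (4, 39)] -> pick v3 -> 17
v8: WRITE b=21  (b history now [(5, 12), (8, 21)])
Read results in order: ['48', 'NONE', 'NONE', '17']
NONE count = 2

Answer: 2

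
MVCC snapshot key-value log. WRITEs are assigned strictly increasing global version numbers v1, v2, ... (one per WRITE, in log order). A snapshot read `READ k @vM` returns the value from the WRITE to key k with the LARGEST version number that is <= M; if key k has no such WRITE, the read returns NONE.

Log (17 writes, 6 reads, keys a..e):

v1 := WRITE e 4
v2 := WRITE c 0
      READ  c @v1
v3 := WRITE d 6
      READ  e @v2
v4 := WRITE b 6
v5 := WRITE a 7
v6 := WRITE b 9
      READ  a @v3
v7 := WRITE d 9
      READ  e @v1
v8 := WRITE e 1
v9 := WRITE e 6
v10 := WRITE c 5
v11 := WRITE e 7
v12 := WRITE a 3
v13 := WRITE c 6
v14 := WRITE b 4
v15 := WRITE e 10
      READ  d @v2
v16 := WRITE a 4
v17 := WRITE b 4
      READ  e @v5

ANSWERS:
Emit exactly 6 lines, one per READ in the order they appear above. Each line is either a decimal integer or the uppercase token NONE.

v1: WRITE e=4  (e history now [(1, 4)])
v2: WRITE c=0  (c history now [(2, 0)])
READ c @v1: history=[(2, 0)] -> no version <= 1 -> NONE
v3: WRITE d=6  (d history now [(3, 6)])
READ e @v2: history=[(1, 4)] -> pick v1 -> 4
v4: WRITE b=6  (b history now [(4, 6)])
v5: WRITE a=7  (a history now [(5, 7)])
v6: WRITE b=9  (b history now [(4, 6), (6, 9)])
READ a @v3: history=[(5, 7)] -> no version <= 3 -> NONE
v7: WRITE d=9  (d history now [(3, 6), (7, 9)])
READ e @v1: history=[(1, 4)] -> pick v1 -> 4
v8: WRITE e=1  (e history now [(1, 4), (8, 1)])
v9: WRITE e=6  (e history now [(1, 4), (8, 1), (9, 6)])
v10: WRITE c=5  (c history now [(2, 0), (10, 5)])
v11: WRITE e=7  (e history now [(1, 4), (8, 1), (9, 6), (11, 7)])
v12: WRITE a=3  (a history now [(5, 7), (12, 3)])
v13: WRITE c=6  (c history now [(2, 0), (10, 5), (13, 6)])
v14: WRITE b=4  (b history now [(4, 6), (6, 9), (14, 4)])
v15: WRITE e=10  (e history now [(1, 4), (8, 1), (9, 6), (11, 7), (15, 10)])
READ d @v2: history=[(3, 6), (7, 9)] -> no version <= 2 -> NONE
v16: WRITE a=4  (a history now [(5, 7), (12, 3), (16, 4)])
v17: WRITE b=4  (b history now [(4, 6), (6, 9), (14, 4), (17, 4)])
READ e @v5: history=[(1, 4), (8, 1), (9, 6), (11, 7), (15, 10)] -> pick v1 -> 4

Answer: NONE
4
NONE
4
NONE
4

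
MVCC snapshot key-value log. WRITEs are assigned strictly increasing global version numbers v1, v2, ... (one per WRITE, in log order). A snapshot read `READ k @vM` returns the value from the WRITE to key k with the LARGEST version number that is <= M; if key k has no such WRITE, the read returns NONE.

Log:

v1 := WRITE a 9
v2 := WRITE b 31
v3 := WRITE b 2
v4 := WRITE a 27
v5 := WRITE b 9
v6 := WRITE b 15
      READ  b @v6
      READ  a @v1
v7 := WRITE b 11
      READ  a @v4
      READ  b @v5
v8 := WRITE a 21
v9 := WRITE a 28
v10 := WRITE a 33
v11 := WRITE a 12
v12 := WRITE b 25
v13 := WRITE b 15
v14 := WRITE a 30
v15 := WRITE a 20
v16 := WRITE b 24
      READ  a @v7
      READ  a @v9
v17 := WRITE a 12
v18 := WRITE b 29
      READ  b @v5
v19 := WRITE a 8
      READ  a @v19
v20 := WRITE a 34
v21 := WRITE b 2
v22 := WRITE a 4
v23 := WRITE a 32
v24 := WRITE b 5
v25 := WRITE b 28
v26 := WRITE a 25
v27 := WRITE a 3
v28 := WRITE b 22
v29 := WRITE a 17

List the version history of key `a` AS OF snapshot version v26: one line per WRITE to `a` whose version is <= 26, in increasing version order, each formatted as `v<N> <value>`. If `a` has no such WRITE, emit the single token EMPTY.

Scan writes for key=a with version <= 26:
  v1 WRITE a 9 -> keep
  v2 WRITE b 31 -> skip
  v3 WRITE b 2 -> skip
  v4 WRITE a 27 -> keep
  v5 WRITE b 9 -> skip
  v6 WRITE b 15 -> skip
  v7 WRITE b 11 -> skip
  v8 WRITE a 21 -> keep
  v9 WRITE a 28 -> keep
  v10 WRITE a 33 -> keep
  v11 WRITE a 12 -> keep
  v12 WRITE b 25 -> skip
  v13 WRITE b 15 -> skip
  v14 WRITE a 30 -> keep
  v15 WRITE a 20 -> keep
  v16 WRITE b 24 -> skip
  v17 WRITE a 12 -> keep
  v18 WRITE b 29 -> skip
  v19 WRITE a 8 -> keep
  v20 WRITE a 34 -> keep
  v21 WRITE b 2 -> skip
  v22 WRITE a 4 -> keep
  v23 WRITE a 32 -> keep
  v24 WRITE b 5 -> skip
  v25 WRITE b 28 -> skip
  v26 WRITE a 25 -> keep
  v27 WRITE a 3 -> drop (> snap)
  v28 WRITE b 22 -> skip
  v29 WRITE a 17 -> drop (> snap)
Collected: [(1, 9), (4, 27), (8, 21), (9, 28), (10, 33), (11, 12), (14, 30), (15, 20), (17, 12), (19, 8), (20, 34), (22, 4), (23, 32), (26, 25)]

Answer: v1 9
v4 27
v8 21
v9 28
v10 33
v11 12
v14 30
v15 20
v17 12
v19 8
v20 34
v22 4
v23 32
v26 25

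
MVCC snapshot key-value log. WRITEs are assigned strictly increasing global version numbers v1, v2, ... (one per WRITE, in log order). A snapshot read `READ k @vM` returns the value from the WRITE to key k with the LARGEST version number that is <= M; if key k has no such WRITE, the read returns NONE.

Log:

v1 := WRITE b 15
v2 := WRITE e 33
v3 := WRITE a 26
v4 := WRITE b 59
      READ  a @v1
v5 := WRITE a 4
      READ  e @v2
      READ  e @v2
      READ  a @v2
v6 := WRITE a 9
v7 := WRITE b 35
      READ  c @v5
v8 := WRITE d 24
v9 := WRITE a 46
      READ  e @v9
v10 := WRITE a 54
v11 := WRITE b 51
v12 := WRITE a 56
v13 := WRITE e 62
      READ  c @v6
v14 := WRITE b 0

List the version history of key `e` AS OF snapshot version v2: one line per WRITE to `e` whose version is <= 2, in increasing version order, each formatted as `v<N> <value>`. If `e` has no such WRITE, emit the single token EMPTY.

Scan writes for key=e with version <= 2:
  v1 WRITE b 15 -> skip
  v2 WRITE e 33 -> keep
  v3 WRITE a 26 -> skip
  v4 WRITE b 59 -> skip
  v5 WRITE a 4 -> skip
  v6 WRITE a 9 -> skip
  v7 WRITE b 35 -> skip
  v8 WRITE d 24 -> skip
  v9 WRITE a 46 -> skip
  v10 WRITE a 54 -> skip
  v11 WRITE b 51 -> skip
  v12 WRITE a 56 -> skip
  v13 WRITE e 62 -> drop (> snap)
  v14 WRITE b 0 -> skip
Collected: [(2, 33)]

Answer: v2 33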